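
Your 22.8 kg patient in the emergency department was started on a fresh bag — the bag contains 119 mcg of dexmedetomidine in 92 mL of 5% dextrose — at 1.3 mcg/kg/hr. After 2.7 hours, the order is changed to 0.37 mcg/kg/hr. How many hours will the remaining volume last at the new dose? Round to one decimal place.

Initial rate:
Dose = 1.3 mcg/kg/hr × 22.8 kg = 29.64 mcg/hr
Concentration = 119 mcg ÷ 92 mL = 1.293478 mcg/mL
Rate = 29.64 mcg/hr ÷ 1.293478 mcg/mL = 22.91496 mL/hr
Volume infused so far = 22.91496 mL/hr × 2.7 hr = 61.87039 mL
Volume remaining = 92 − 61.87039 = 30.12961 mL
New rate:
Dose = 0.37 mcg/kg/hr × 22.8 kg = 8.436 mcg/hr
Rate = 8.436 mcg/hr ÷ 1.293478 mcg/mL = 6.52195 mL/hr
Time remaining = 30.12961 mL ÷ 6.52195 mL/hr = 4.619725 hr

4.6 hours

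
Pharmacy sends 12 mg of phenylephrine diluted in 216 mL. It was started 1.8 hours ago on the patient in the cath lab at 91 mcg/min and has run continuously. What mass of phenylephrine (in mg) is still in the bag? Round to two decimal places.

91 mcg/min × 60 min/hr = 5460 mcg/hr
Concentration = 12 mg ÷ 216 mL = 0.05555556 mg/mL = 55.55556 mcg/mL
Rate = 5460 mcg/hr ÷ 55.55556 mcg/mL = 98.28 mL/hr
Volume infused = 98.28 mL/hr × 1.8 hr = 176.904 mL
Volume remaining = 216 − 176.904 = 39.096 mL
Drug remaining = 39.096 mL × 55.55556 mcg/mL = 2172 mcg = 2.172 mg

2.17 mg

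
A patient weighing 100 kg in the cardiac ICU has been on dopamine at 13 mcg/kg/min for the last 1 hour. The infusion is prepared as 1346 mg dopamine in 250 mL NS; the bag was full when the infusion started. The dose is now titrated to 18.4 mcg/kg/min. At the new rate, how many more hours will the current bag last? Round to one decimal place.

Initial rate:
Dose = 13 mcg/kg/min × 100 kg = 1300 mcg/min
1300 mcg/min × 60 min/hr = 78000 mcg/hr
Concentration = 1346 mg ÷ 250 mL = 5.384 mg/mL = 5384 mcg/mL
Rate = 78000 mcg/hr ÷ 5384 mcg/mL = 14.48737 mL/hr
Volume infused so far = 14.48737 mL/hr × 1 hr = 14.48737 mL
Volume remaining = 250 − 14.48737 = 235.5126 mL
New rate:
Dose = 18.4 mcg/kg/min × 100 kg = 1840 mcg/min
1840 mcg/min × 60 min/hr = 110400 mcg/hr
Rate = 110400 mcg/hr ÷ 5384 mcg/mL = 20.5052 mL/hr
Time remaining = 235.5126 mL ÷ 20.5052 mL/hr = 11.48551 hr

11.5 hours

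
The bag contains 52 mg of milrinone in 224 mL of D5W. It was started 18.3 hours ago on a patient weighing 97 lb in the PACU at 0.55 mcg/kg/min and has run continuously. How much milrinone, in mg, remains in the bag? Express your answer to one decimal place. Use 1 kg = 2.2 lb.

25.4 mg

Weight = 97 lb ÷ 2.2 lb/kg = 44.09091 kg
Dose = 0.55 mcg/kg/min × 44.09091 kg = 24.25 mcg/min
24.25 mcg/min × 60 min/hr = 1455 mcg/hr
Concentration = 52 mg ÷ 224 mL = 0.2321429 mg/mL = 232.1429 mcg/mL
Rate = 1455 mcg/hr ÷ 232.1429 mcg/mL = 6.267692 mL/hr
Volume infused = 6.267692 mL/hr × 18.3 hr = 114.6988 mL
Volume remaining = 224 − 114.6988 = 109.3012 mL
Drug remaining = 109.3012 mL × 232.1429 mcg/mL = 25373.5 mcg = 25.3735 mg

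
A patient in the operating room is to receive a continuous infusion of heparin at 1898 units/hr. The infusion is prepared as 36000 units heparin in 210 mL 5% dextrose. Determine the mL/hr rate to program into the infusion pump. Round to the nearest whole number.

11 mL/hr

Concentration = 36000 units ÷ 210 mL = 171.4286 units/mL
Rate = 1898 units/hr ÷ 171.4286 units/mL = 11.07167 mL/hr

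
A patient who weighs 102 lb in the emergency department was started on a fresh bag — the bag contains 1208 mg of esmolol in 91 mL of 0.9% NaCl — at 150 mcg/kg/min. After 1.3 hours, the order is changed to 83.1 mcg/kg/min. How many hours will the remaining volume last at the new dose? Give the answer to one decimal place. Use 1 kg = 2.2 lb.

2.9 hours

Initial rate:
Weight = 102 lb ÷ 2.2 lb/kg = 46.36364 kg
Dose = 150 mcg/kg/min × 46.36364 kg = 6954.545 mcg/min
6954.545 mcg/min × 60 min/hr = 417272.7 mcg/hr
Concentration = 1208 mg ÷ 91 mL = 13.27473 mg/mL = 13274.73 mcg/mL
Rate = 417272.7 mcg/hr ÷ 13274.73 mcg/mL = 31.43362 mL/hr
Volume infused so far = 31.43362 mL/hr × 1.3 hr = 40.86371 mL
Volume remaining = 91 − 40.86371 = 50.13629 mL
New rate:
Dose = 83.1 mcg/kg/min × 46.36364 kg = 3852.818 mcg/min
3852.818 mcg/min × 60 min/hr = 231169.1 mcg/hr
Rate = 231169.1 mcg/hr ÷ 13274.73 mcg/mL = 17.41423 mL/hr
Time remaining = 50.13629 mL ÷ 17.41423 mL/hr = 2.879042 hr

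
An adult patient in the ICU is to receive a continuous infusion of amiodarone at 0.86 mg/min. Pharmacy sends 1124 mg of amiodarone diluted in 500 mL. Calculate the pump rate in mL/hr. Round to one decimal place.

23.0 mL/hr

0.86 mg/min × 60 min/hr = 51.6 mg/hr
Concentration = 1124 mg ÷ 500 mL = 2.248 mg/mL
Rate = 51.6 mg/hr ÷ 2.248 mg/mL = 22.95374 mL/hr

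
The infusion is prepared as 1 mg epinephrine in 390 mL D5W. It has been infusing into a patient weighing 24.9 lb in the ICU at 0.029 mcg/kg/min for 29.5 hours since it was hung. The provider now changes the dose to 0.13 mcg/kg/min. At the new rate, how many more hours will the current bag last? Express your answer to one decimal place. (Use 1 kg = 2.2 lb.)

Initial rate:
Weight = 24.9 lb ÷ 2.2 lb/kg = 11.31818 kg
Dose = 0.029 mcg/kg/min × 11.31818 kg = 0.3282273 mcg/min
0.3282273 mcg/min × 60 min/hr = 19.69364 mcg/hr
Concentration = 1 mg ÷ 390 mL = 0.002564103 mg/mL = 2.564103 mcg/mL
Rate = 19.69364 mcg/hr ÷ 2.564103 mcg/mL = 7.680518 mL/hr
Volume infused so far = 7.680518 mL/hr × 29.5 hr = 226.5753 mL
Volume remaining = 390 − 226.5753 = 163.4247 mL
New rate:
Dose = 0.13 mcg/kg/min × 11.31818 kg = 1.471364 mcg/min
1.471364 mcg/min × 60 min/hr = 88.28182 mcg/hr
Rate = 88.28182 mcg/hr ÷ 2.564103 mcg/mL = 34.42991 mL/hr
Time remaining = 163.4247 mL ÷ 34.42991 mL/hr = 4.746591 hr

4.7 hours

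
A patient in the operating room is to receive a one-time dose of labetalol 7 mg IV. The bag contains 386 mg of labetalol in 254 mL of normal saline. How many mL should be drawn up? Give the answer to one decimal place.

Concentration = 386 mg ÷ 254 mL = 1.519685 mg/mL
Volume = 7 mg ÷ 1.519685 mg/mL = 4.606218 mL

4.6 mL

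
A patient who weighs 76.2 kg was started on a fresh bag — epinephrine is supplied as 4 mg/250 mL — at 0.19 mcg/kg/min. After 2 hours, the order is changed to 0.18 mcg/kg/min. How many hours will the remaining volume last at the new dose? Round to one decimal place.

2.7 hours

Initial rate:
Dose = 0.19 mcg/kg/min × 76.2 kg = 14.478 mcg/min
14.478 mcg/min × 60 min/hr = 868.68 mcg/hr
Concentration = 4 mg ÷ 250 mL = 0.016 mg/mL = 16 mcg/mL
Rate = 868.68 mcg/hr ÷ 16 mcg/mL = 54.2925 mL/hr
Volume infused so far = 54.2925 mL/hr × 2 hr = 108.585 mL
Volume remaining = 250 − 108.585 = 141.415 mL
New rate:
Dose = 0.18 mcg/kg/min × 76.2 kg = 13.716 mcg/min
13.716 mcg/min × 60 min/hr = 822.96 mcg/hr
Rate = 822.96 mcg/hr ÷ 16 mcg/mL = 51.435 mL/hr
Time remaining = 141.415 mL ÷ 51.435 mL/hr = 2.749392 hr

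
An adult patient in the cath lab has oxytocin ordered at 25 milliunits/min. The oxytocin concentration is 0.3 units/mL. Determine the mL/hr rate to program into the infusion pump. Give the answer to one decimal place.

5.0 mL/hr

25 milliunits/min × 60 min/hr = 1500 milliunits/hr
Concentration = 0.3 units/mL = 300 milliunits/mL
Rate = 1500 milliunits/hr ÷ 300 milliunits/mL = 5 mL/hr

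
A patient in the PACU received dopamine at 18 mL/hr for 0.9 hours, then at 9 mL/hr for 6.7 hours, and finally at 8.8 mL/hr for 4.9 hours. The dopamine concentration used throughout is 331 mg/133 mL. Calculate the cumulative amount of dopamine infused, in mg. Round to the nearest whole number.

Concentration = 331 mg ÷ 133 mL = 2.488722 mg/mL
Stage 1: 18 mL/hr × 0.9 hr = 16.2 mL → 16.2 mL × 2.488722 mg/mL = 40.31729 mg
Stage 2: 9 mL/hr × 6.7 hr = 60.3 mL → 60.3 mL × 2.488722 mg/mL = 150.0699 mg
Stage 3: 8.8 mL/hr × 4.9 hr = 43.12 mL → 43.12 mL × 2.488722 mg/mL = 107.3137 mg
Total = 40.31729 + 150.0699 + 107.3137 = 297.7009 mg

298 mg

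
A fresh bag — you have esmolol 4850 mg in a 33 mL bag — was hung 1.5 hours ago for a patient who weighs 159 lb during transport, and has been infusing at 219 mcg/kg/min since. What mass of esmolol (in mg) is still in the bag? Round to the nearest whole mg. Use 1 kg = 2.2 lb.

3426 mg

Weight = 159 lb ÷ 2.2 lb/kg = 72.27273 kg
Dose = 219 mcg/kg/min × 72.27273 kg = 15827.73 mcg/min
15827.73 mcg/min × 60 min/hr = 949663.6 mcg/hr
Concentration = 4850 mg ÷ 33 mL = 146.9697 mg/mL = 146969.7 mcg/mL
Rate = 949663.6 mcg/hr ÷ 146969.7 mcg/mL = 6.461629 mL/hr
Volume infused = 6.461629 mL/hr × 1.5 hr = 9.692443 mL
Volume remaining = 33 − 9.692443 = 23.30756 mL
Drug remaining = 23.30756 mL × 146969.7 mcg/mL = 3425505 mcg = 3425.505 mg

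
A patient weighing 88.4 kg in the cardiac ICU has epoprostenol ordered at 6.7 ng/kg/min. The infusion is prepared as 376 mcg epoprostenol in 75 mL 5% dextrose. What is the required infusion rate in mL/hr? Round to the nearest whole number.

Dose = 6.7 ng/kg/min × 88.4 kg = 592.28 ng/min
592.28 ng/min × 60 min/hr = 35536.8 ng/hr
Concentration = 376 mcg ÷ 75 mL = 5.013333 mcg/mL = 5013.333 ng/mL
Rate = 35536.8 ng/hr ÷ 5013.333 ng/mL = 7.088457 mL/hr

7 mL/hr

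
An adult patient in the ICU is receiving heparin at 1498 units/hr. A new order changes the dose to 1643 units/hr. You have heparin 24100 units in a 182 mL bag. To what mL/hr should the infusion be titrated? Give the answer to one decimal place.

12.4 mL/hr

Concentration = 24100 units ÷ 182 mL = 132.4176 units/mL
Rate = 1643 units/hr ÷ 132.4176 units/mL = 12.40772 mL/hr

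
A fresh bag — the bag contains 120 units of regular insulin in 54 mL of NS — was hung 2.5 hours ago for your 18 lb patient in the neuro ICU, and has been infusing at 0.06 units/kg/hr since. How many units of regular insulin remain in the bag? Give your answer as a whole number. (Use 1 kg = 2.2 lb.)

Weight = 18 lb ÷ 2.2 lb/kg = 8.181818 kg
Dose = 0.06 units/kg/hr × 8.181818 kg = 0.4909091 units/hr
Concentration = 120 units ÷ 54 mL = 2.222222 units/mL
Rate = 0.4909091 units/hr ÷ 2.222222 units/mL = 0.2209091 mL/hr
Volume infused = 0.2209091 mL/hr × 2.5 hr = 0.5522727 mL
Volume remaining = 54 − 0.5522727 = 53.44773 mL
Drug remaining = 53.44773 mL × 2.222222 units/mL = 118.7727 units

119 units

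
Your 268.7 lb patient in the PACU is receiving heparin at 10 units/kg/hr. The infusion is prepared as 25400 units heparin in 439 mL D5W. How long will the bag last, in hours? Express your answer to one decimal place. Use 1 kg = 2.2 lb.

20.8 hours

Weight = 268.7 lb ÷ 2.2 lb/kg = 122.1364 kg
Dose = 10 units/kg/hr × 122.1364 kg = 1221.364 units/hr
Concentration = 25400 units ÷ 439 mL = 57.85877 units/mL
Rate = 1221.364 units/hr ÷ 57.85877 units/mL = 21.1094 mL/hr
Duration = 439 mL ÷ 21.1094 mL/hr = 20.79643 hr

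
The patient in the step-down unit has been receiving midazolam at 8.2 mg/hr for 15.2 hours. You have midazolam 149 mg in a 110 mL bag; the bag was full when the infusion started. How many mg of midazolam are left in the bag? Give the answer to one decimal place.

Concentration = 149 mg ÷ 110 mL = 1.354545 mg/mL
Rate = 8.2 mg/hr ÷ 1.354545 mg/mL = 6.053691 mL/hr
Volume infused = 6.053691 mL/hr × 15.2 hr = 92.01611 mL
Volume remaining = 110 − 92.01611 = 17.98389 mL
Drug remaining = 17.98389 mL × 1.354545 mg/mL = 24.36 mg

24.4 mg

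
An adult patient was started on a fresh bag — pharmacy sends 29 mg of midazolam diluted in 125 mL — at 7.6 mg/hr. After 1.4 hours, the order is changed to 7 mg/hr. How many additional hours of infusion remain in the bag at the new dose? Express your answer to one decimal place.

2.6 hours

Initial rate:
Concentration = 29 mg ÷ 125 mL = 0.232 mg/mL
Rate = 7.6 mg/hr ÷ 0.232 mg/mL = 32.75862 mL/hr
Volume infused so far = 32.75862 mL/hr × 1.4 hr = 45.86207 mL
Volume remaining = 125 − 45.86207 = 79.13793 mL
New rate:
Rate = 7 mg/hr ÷ 0.232 mg/mL = 30.17241 mL/hr
Time remaining = 79.13793 mL ÷ 30.17241 mL/hr = 2.622857 hr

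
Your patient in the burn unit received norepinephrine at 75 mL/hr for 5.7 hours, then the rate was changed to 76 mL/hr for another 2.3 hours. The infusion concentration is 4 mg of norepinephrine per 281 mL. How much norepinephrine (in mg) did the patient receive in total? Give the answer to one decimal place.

8.6 mg

Concentration = 4 mg ÷ 281 mL = 0.01423488 mg/mL
Stage 1: 75 mL/hr × 5.7 hr = 427.5 mL → 427.5 mL × 0.01423488 mg/mL = 6.085409 mg
Stage 2: 76 mL/hr × 2.3 hr = 174.8 mL → 174.8 mL × 0.01423488 mg/mL = 2.488256 mg
Total = 6.085409 + 2.488256 = 8.573665 mg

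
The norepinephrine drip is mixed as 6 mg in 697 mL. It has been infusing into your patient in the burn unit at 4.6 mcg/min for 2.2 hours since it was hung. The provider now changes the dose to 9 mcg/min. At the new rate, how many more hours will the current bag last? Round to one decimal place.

10.0 hours

Initial rate:
4.6 mcg/min × 60 min/hr = 276 mcg/hr
Concentration = 6 mg ÷ 697 mL = 0.008608321 mg/mL = 8.608321 mcg/mL
Rate = 276 mcg/hr ÷ 8.608321 mcg/mL = 32.062 mL/hr
Volume infused so far = 32.062 mL/hr × 2.2 hr = 70.5364 mL
Volume remaining = 697 − 70.5364 = 626.4636 mL
New rate:
9 mcg/min × 60 min/hr = 540 mcg/hr
Rate = 540 mcg/hr ÷ 8.608321 mcg/mL = 62.73 mL/hr
Time remaining = 626.4636 mL ÷ 62.73 mL/hr = 9.986667 hr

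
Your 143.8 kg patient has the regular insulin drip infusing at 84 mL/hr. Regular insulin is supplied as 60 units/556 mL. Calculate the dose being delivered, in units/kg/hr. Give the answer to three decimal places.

0.063 units/kg/hr

Concentration = 60 units ÷ 556 mL = 0.1079137 units/mL
Drug rate = 84 mL/hr × 0.1079137 units/mL = 9.064748 units/hr
9.064748 units/hr ÷ 143.8 kg = 0.06303719 units/kg/hr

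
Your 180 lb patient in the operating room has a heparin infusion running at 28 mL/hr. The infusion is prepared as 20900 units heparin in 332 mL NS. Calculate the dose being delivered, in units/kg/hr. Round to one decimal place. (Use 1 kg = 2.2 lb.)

Weight = 180 lb ÷ 2.2 lb/kg = 81.81818 kg
Concentration = 20900 units ÷ 332 mL = 62.95181 units/mL
Drug rate = 28 mL/hr × 62.95181 units/mL = 1762.651 units/hr
1762.651 units/hr ÷ 81.81818 kg = 21.54351 units/kg/hr

21.5 units/kg/hr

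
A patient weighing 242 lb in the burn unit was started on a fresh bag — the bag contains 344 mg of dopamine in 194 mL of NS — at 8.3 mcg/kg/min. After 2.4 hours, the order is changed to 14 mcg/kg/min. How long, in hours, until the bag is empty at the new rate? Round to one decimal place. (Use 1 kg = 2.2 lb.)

2.3 hours

Initial rate:
Weight = 242 lb ÷ 2.2 lb/kg = 110 kg
Dose = 8.3 mcg/kg/min × 110 kg = 913 mcg/min
913 mcg/min × 60 min/hr = 54780 mcg/hr
Concentration = 344 mg ÷ 194 mL = 1.773196 mg/mL = 1773.196 mcg/mL
Rate = 54780 mcg/hr ÷ 1773.196 mcg/mL = 30.89337 mL/hr
Volume infused so far = 30.89337 mL/hr × 2.4 hr = 74.14409 mL
Volume remaining = 194 − 74.14409 = 119.8559 mL
New rate:
Dose = 14 mcg/kg/min × 110 kg = 1540 mcg/min
1540 mcg/min × 60 min/hr = 92400 mcg/hr
Rate = 92400 mcg/hr ÷ 1773.196 mcg/mL = 52.1093 mL/hr
Time remaining = 119.8559 mL ÷ 52.1093 mL/hr = 2.300087 hr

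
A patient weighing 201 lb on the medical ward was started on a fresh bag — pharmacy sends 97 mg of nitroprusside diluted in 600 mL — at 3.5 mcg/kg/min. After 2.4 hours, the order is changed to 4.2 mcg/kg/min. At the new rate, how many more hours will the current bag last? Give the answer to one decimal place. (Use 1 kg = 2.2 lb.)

2.2 hours

Initial rate:
Weight = 201 lb ÷ 2.2 lb/kg = 91.36364 kg
Dose = 3.5 mcg/kg/min × 91.36364 kg = 319.7727 mcg/min
319.7727 mcg/min × 60 min/hr = 19186.36 mcg/hr
Concentration = 97 mg ÷ 600 mL = 0.1616667 mg/mL = 161.6667 mcg/mL
Rate = 19186.36 mcg/hr ÷ 161.6667 mcg/mL = 118.6785 mL/hr
Volume infused so far = 118.6785 mL/hr × 2.4 hr = 284.8285 mL
Volume remaining = 600 − 284.8285 = 315.1715 mL
New rate:
Dose = 4.2 mcg/kg/min × 91.36364 kg = 383.7273 mcg/min
383.7273 mcg/min × 60 min/hr = 23023.64 mcg/hr
Rate = 23023.64 mcg/hr ÷ 161.6667 mcg/mL = 142.4142 mL/hr
Time remaining = 315.1715 mL ÷ 142.4142 mL/hr = 2.213062 hr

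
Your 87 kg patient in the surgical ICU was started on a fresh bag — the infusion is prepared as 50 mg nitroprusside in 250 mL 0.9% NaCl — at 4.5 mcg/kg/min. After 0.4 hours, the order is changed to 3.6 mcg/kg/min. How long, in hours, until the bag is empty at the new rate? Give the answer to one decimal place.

2.2 hours

Initial rate:
Dose = 4.5 mcg/kg/min × 87 kg = 391.5 mcg/min
391.5 mcg/min × 60 min/hr = 23490 mcg/hr
Concentration = 50 mg ÷ 250 mL = 0.2 mg/mL = 200 mcg/mL
Rate = 23490 mcg/hr ÷ 200 mcg/mL = 117.45 mL/hr
Volume infused so far = 117.45 mL/hr × 0.4 hr = 46.98 mL
Volume remaining = 250 − 46.98 = 203.02 mL
New rate:
Dose = 3.6 mcg/kg/min × 87 kg = 313.2 mcg/min
313.2 mcg/min × 60 min/hr = 18792 mcg/hr
Rate = 18792 mcg/hr ÷ 200 mcg/mL = 93.96 mL/hr
Time remaining = 203.02 mL ÷ 93.96 mL/hr = 2.160707 hr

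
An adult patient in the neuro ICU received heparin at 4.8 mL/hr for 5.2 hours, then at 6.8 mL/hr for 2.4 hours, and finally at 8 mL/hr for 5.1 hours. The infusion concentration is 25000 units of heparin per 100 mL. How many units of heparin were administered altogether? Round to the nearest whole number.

20520 units

Concentration = 25000 units ÷ 100 mL = 250 units/mL
Stage 1: 4.8 mL/hr × 5.2 hr = 24.96 mL → 24.96 mL × 250 units/mL = 6240 units
Stage 2: 6.8 mL/hr × 2.4 hr = 16.32 mL → 16.32 mL × 250 units/mL = 4080 units
Stage 3: 8 mL/hr × 5.1 hr = 40.8 mL → 40.8 mL × 250 units/mL = 10200 units
Total = 6240 + 4080 + 10200 = 20520 units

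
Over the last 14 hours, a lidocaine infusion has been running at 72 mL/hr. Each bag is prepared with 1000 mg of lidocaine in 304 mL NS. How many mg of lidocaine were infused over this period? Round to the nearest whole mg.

3316 mg

Concentration = 1000 mg ÷ 304 mL = 3.289474 mg/mL
Drug rate = 72 mL/hr × 3.289474 mg/mL = 236.8421 mg/hr
Total = 236.8421 mg/hr × 14 hr = 3315.789 mg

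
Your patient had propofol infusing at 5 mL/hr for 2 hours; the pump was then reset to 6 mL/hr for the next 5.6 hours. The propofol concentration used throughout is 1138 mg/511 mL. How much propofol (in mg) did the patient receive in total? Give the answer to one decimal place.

97.1 mg

Concentration = 1138 mg ÷ 511 mL = 2.227006 mg/mL
Stage 1: 5 mL/hr × 2 hr = 10 mL → 10 mL × 2.227006 mg/mL = 22.27006 mg
Stage 2: 6 mL/hr × 5.6 hr = 33.6 mL → 33.6 mL × 2.227006 mg/mL = 74.8274 mg
Total = 22.27006 + 74.8274 = 97.09746 mg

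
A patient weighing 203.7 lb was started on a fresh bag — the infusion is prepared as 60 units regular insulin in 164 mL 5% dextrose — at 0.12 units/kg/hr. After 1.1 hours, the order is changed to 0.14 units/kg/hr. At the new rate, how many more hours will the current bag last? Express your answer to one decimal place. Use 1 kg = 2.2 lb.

3.7 hours

Initial rate:
Weight = 203.7 lb ÷ 2.2 lb/kg = 92.59091 kg
Dose = 0.12 units/kg/hr × 92.59091 kg = 11.11091 units/hr
Concentration = 60 units ÷ 164 mL = 0.3658537 units/mL
Rate = 11.11091 units/hr ÷ 0.3658537 units/mL = 30.36982 mL/hr
Volume infused so far = 30.36982 mL/hr × 1.1 hr = 33.4068 mL
Volume remaining = 164 − 33.4068 = 130.5932 mL
New rate:
Dose = 0.14 units/kg/hr × 92.59091 kg = 12.96273 units/hr
Rate = 12.96273 units/hr ÷ 0.3658537 units/mL = 35.43145 mL/hr
Time remaining = 130.5932 mL ÷ 35.43145 mL/hr = 3.685798 hr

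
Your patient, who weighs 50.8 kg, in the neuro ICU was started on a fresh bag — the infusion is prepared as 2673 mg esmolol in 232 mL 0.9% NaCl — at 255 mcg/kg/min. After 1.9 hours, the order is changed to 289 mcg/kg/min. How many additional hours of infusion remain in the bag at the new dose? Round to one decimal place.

1.4 hours

Initial rate:
Dose = 255 mcg/kg/min × 50.8 kg = 12954 mcg/min
12954 mcg/min × 60 min/hr = 777240 mcg/hr
Concentration = 2673 mg ÷ 232 mL = 11.52155 mg/mL = 11521.55 mcg/mL
Rate = 777240 mcg/hr ÷ 11521.55 mcg/mL = 67.45966 mL/hr
Volume infused so far = 67.45966 mL/hr × 1.9 hr = 128.1734 mL
Volume remaining = 232 − 128.1734 = 103.8266 mL
New rate:
Dose = 289 mcg/kg/min × 50.8 kg = 14681.2 mcg/min
14681.2 mcg/min × 60 min/hr = 880872 mcg/hr
Rate = 880872 mcg/hr ÷ 11521.55 mcg/mL = 76.45429 mL/hr
Time remaining = 103.8266 mL ÷ 76.45429 mL/hr = 1.358023 hr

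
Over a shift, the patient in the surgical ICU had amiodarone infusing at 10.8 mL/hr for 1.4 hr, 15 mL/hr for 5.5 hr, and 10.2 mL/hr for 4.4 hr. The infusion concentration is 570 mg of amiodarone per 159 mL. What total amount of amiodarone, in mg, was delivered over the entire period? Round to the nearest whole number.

511 mg

Concentration = 570 mg ÷ 159 mL = 3.584906 mg/mL
Stage 1: 10.8 mL/hr × 1.4 hr = 15.12 mL → 15.12 mL × 3.584906 mg/mL = 54.20377 mg
Stage 2: 15 mL/hr × 5.5 hr = 82.5 mL → 82.5 mL × 3.584906 mg/mL = 295.7547 mg
Stage 3: 10.2 mL/hr × 4.4 hr = 44.88 mL → 44.88 mL × 3.584906 mg/mL = 160.8906 mg
Total = 54.20377 + 295.7547 + 160.8906 = 510.8491 mg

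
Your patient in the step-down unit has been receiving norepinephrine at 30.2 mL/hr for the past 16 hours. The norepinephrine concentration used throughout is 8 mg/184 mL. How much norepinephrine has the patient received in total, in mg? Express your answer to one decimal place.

21.0 mg

Concentration = 8 mg ÷ 184 mL = 0.04347826 mg/mL = 43.47826 mcg/mL
Drug rate = 30.2 mL/hr × 43.47826 mcg/mL = 1313.043 mcg/hr
Total = 1313.043 mcg/hr × 16 hr = 21008.7 mcg = 21.0087 mg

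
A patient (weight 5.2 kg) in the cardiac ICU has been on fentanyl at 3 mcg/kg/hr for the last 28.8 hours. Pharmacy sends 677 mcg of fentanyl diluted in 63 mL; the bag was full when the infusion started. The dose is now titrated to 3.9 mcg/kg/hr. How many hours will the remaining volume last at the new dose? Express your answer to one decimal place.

11.2 hours

Initial rate:
Dose = 3 mcg/kg/hr × 5.2 kg = 15.6 mcg/hr
Concentration = 677 mcg ÷ 63 mL = 10.74603 mcg/mL
Rate = 15.6 mcg/hr ÷ 10.74603 mcg/mL = 1.451699 mL/hr
Volume infused so far = 1.451699 mL/hr × 28.8 hr = 41.80892 mL
Volume remaining = 63 − 41.80892 = 21.19108 mL
New rate:
Dose = 3.9 mcg/kg/hr × 5.2 kg = 20.28 mcg/hr
Rate = 20.28 mcg/hr ÷ 10.74603 mcg/mL = 1.887208 mL/hr
Time remaining = 21.19108 mL ÷ 1.887208 mL/hr = 11.2288 hr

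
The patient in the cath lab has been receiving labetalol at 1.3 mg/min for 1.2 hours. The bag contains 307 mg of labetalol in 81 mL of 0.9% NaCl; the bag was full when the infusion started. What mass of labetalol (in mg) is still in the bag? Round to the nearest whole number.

213 mg

1.3 mg/min × 60 min/hr = 78 mg/hr
Concentration = 307 mg ÷ 81 mL = 3.790123 mg/mL
Rate = 78 mg/hr ÷ 3.790123 mg/mL = 20.5798 mL/hr
Volume infused = 20.5798 mL/hr × 1.2 hr = 24.69577 mL
Volume remaining = 81 − 24.69577 = 56.30423 mL
Drug remaining = 56.30423 mL × 3.790123 mg/mL = 213.4 mg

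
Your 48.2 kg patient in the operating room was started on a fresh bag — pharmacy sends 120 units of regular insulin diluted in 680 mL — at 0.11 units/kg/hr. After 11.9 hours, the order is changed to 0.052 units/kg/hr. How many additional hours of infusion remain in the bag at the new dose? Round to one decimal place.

22.7 hours

Initial rate:
Dose = 0.11 units/kg/hr × 48.2 kg = 5.302 units/hr
Concentration = 120 units ÷ 680 mL = 0.1764706 units/mL
Rate = 5.302 units/hr ÷ 0.1764706 units/mL = 30.04467 mL/hr
Volume infused so far = 30.04467 mL/hr × 11.9 hr = 357.5315 mL
Volume remaining = 680 − 357.5315 = 322.4685 mL
New rate:
Dose = 0.052 units/kg/hr × 48.2 kg = 2.5064 units/hr
Rate = 2.5064 units/hr ÷ 0.1764706 units/mL = 14.20293 mL/hr
Time remaining = 322.4685 mL ÷ 14.20293 mL/hr = 22.70436 hr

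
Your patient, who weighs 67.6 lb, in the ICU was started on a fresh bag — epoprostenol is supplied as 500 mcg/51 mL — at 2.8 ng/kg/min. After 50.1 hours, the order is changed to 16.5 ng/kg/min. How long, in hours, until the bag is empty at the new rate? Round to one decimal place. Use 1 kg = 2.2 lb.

7.9 hours

Initial rate:
Weight = 67.6 lb ÷ 2.2 lb/kg = 30.72727 kg
Dose = 2.8 ng/kg/min × 30.72727 kg = 86.03636 ng/min
86.03636 ng/min × 60 min/hr = 5162.182 ng/hr
Concentration = 500 mcg ÷ 51 mL = 9.803922 mcg/mL = 9803.922 ng/mL
Rate = 5162.182 ng/hr ÷ 9803.922 ng/mL = 0.5265425 mL/hr
Volume infused so far = 0.5265425 mL/hr × 50.1 hr = 26.37978 mL
Volume remaining = 51 − 26.37978 = 24.62022 mL
New rate:
Dose = 16.5 ng/kg/min × 30.72727 kg = 507 ng/min
507 ng/min × 60 min/hr = 30420 ng/hr
Rate = 30420 ng/hr ÷ 9803.922 ng/mL = 3.10284 mL/hr
Time remaining = 24.62022 mL ÷ 3.10284 mL/hr = 7.934737 hr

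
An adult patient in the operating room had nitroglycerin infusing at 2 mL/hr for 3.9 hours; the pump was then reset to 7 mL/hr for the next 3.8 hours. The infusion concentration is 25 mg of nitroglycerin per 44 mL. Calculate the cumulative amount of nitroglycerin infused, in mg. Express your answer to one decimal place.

19.5 mg

Concentration = 25 mg ÷ 44 mL = 0.5681818 mg/mL
Stage 1: 2 mL/hr × 3.9 hr = 7.8 mL → 7.8 mL × 0.5681818 mg/mL = 4.431818 mg
Stage 2: 7 mL/hr × 3.8 hr = 26.6 mL → 26.6 mL × 0.5681818 mg/mL = 15.11364 mg
Total = 4.431818 + 15.11364 = 19.54545 mg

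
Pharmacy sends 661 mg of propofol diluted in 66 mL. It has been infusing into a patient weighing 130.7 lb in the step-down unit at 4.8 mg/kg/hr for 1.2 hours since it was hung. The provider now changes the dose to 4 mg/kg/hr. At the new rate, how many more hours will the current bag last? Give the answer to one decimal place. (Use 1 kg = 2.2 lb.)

Initial rate:
Weight = 130.7 lb ÷ 2.2 lb/kg = 59.40909 kg
Dose = 4.8 mg/kg/hr × 59.40909 kg = 285.1636 mg/hr
Concentration = 661 mg ÷ 66 mL = 10.01515 mg/mL
Rate = 285.1636 mg/hr ÷ 10.01515 mg/mL = 28.47322 mL/hr
Volume infused so far = 28.47322 mL/hr × 1.2 hr = 34.16787 mL
Volume remaining = 66 − 34.16787 = 31.83213 mL
New rate:
Dose = 4 mg/kg/hr × 59.40909 kg = 237.6364 mg/hr
Rate = 237.6364 mg/hr ÷ 10.01515 mg/mL = 23.72769 mL/hr
Time remaining = 31.83213 mL ÷ 23.72769 mL/hr = 1.341561 hr

1.3 hours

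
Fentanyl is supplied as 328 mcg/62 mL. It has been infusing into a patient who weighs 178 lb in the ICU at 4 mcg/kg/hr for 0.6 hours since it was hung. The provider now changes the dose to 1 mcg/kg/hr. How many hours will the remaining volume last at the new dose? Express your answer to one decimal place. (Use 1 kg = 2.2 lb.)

Initial rate:
Weight = 178 lb ÷ 2.2 lb/kg = 80.90909 kg
Dose = 4 mcg/kg/hr × 80.90909 kg = 323.6364 mcg/hr
Concentration = 328 mcg ÷ 62 mL = 5.290323 mcg/mL
Rate = 323.6364 mcg/hr ÷ 5.290323 mcg/mL = 61.17517 mL/hr
Volume infused so far = 61.17517 mL/hr × 0.6 hr = 36.7051 mL
Volume remaining = 62 − 36.7051 = 25.2949 mL
New rate:
Dose = 1 mcg/kg/hr × 80.90909 kg = 80.90909 mcg/hr
Rate = 80.90909 mcg/hr ÷ 5.290323 mcg/mL = 15.29379 mL/hr
Time remaining = 25.2949 mL ÷ 15.29379 mL/hr = 1.653933 hr

1.7 hours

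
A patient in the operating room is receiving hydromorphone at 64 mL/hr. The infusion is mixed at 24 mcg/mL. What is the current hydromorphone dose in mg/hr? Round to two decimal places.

Concentration = 24 mcg/mL = 0.024 mg/mL
Drug rate = 64 mL/hr × 0.024 mg/mL = 1.536 mg/hr

1.54 mg/hr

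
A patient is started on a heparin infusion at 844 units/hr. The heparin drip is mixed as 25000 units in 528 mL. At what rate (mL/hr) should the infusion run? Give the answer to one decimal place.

Concentration = 25000 units ÷ 528 mL = 47.34848 units/mL
Rate = 844 units/hr ÷ 47.34848 units/mL = 17.82528 mL/hr

17.8 mL/hr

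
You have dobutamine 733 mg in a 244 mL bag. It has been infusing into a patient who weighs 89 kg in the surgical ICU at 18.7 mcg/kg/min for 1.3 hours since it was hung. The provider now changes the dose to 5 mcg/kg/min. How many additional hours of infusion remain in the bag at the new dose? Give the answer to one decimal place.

Initial rate:
Dose = 18.7 mcg/kg/min × 89 kg = 1664.3 mcg/min
1664.3 mcg/min × 60 min/hr = 99858 mcg/hr
Concentration = 733 mg ÷ 244 mL = 3.004098 mg/mL = 3004.098 mcg/mL
Rate = 99858 mcg/hr ÷ 3004.098 mcg/mL = 33.24059 mL/hr
Volume infused so far = 33.24059 mL/hr × 1.3 hr = 43.21277 mL
Volume remaining = 244 − 43.21277 = 200.7872 mL
New rate:
Dose = 5 mcg/kg/min × 89 kg = 445 mcg/min
445 mcg/min × 60 min/hr = 26700 mcg/hr
Rate = 26700 mcg/hr ÷ 3004.098 mcg/mL = 8.887858 mL/hr
Time remaining = 200.7872 mL ÷ 8.887858 mL/hr = 22.59118 hr

22.6 hours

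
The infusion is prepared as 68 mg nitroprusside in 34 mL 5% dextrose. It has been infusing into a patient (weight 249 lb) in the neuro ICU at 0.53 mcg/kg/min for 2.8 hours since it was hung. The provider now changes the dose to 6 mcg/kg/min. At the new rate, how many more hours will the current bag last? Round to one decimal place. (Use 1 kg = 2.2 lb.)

Initial rate:
Weight = 249 lb ÷ 2.2 lb/kg = 113.1818 kg
Dose = 0.53 mcg/kg/min × 113.1818 kg = 59.98636 mcg/min
59.98636 mcg/min × 60 min/hr = 3599.182 mcg/hr
Concentration = 68 mg ÷ 34 mL = 2 mg/mL = 2000 mcg/mL
Rate = 3599.182 mcg/hr ÷ 2000 mcg/mL = 1.799591 mL/hr
Volume infused so far = 1.799591 mL/hr × 2.8 hr = 5.038855 mL
Volume remaining = 34 − 5.038855 = 28.96115 mL
New rate:
Dose = 6 mcg/kg/min × 113.1818 kg = 679.0909 mcg/min
679.0909 mcg/min × 60 min/hr = 40745.45 mcg/hr
Rate = 40745.45 mcg/hr ÷ 2000 mcg/mL = 20.37273 mL/hr
Time remaining = 28.96115 mL ÷ 20.37273 mL/hr = 1.421564 hr

1.4 hours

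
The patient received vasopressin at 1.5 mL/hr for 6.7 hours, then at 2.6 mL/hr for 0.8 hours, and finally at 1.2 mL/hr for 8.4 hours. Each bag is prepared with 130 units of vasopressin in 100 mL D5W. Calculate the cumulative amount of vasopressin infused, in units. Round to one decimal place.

Concentration = 130 units ÷ 100 mL = 1.3 units/mL
Stage 1: 1.5 mL/hr × 6.7 hr = 10.05 mL → 10.05 mL × 1.3 units/mL = 13.065 units
Stage 2: 2.6 mL/hr × 0.8 hr = 2.08 mL → 2.08 mL × 1.3 units/mL = 2.704 units
Stage 3: 1.2 mL/hr × 8.4 hr = 10.08 mL → 10.08 mL × 1.3 units/mL = 13.104 units
Total = 13.065 + 2.704 + 13.104 = 28.873 units

28.9 units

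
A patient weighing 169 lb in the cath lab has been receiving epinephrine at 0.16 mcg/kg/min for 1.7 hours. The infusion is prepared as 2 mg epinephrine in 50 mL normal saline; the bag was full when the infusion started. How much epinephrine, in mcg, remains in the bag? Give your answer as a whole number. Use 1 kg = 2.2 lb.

746 mcg

Weight = 169 lb ÷ 2.2 lb/kg = 76.81818 kg
Dose = 0.16 mcg/kg/min × 76.81818 kg = 12.29091 mcg/min
12.29091 mcg/min × 60 min/hr = 737.4545 mcg/hr
Concentration = 2 mg ÷ 50 mL = 0.04 mg/mL = 40 mcg/mL
Rate = 737.4545 mcg/hr ÷ 40 mcg/mL = 18.43636 mL/hr
Volume infused = 18.43636 mL/hr × 1.7 hr = 31.34182 mL
Volume remaining = 50 − 31.34182 = 18.65818 mL
Drug remaining = 18.65818 mL × 40 mcg/mL = 746.3273 mcg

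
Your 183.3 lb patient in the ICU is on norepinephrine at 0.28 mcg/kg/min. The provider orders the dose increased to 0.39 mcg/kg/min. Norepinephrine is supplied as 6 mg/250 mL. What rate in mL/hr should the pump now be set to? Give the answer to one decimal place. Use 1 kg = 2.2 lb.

Weight = 183.3 lb ÷ 2.2 lb/kg = 83.31818 kg
Dose = 0.39 mcg/kg/min × 83.31818 kg = 32.49409 mcg/min
32.49409 mcg/min × 60 min/hr = 1949.645 mcg/hr
Concentration = 6 mg ÷ 250 mL = 0.024 mg/mL = 24 mcg/mL
Rate = 1949.645 mcg/hr ÷ 24 mcg/mL = 81.23523 mL/hr

81.2 mL/hr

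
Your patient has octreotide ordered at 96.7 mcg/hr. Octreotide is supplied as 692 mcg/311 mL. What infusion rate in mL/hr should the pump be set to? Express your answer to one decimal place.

Concentration = 692 mcg ÷ 311 mL = 2.22508 mcg/mL
Rate = 96.7 mcg/hr ÷ 2.22508 mcg/mL = 43.4591 mL/hr

43.5 mL/hr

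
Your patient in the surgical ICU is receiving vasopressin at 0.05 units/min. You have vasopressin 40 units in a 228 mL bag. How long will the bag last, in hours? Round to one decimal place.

13.3 hours

0.05 units/min × 60 min/hr = 3 units/hr
Concentration = 40 units ÷ 228 mL = 0.1754386 units/mL
Rate = 3 units/hr ÷ 0.1754386 units/mL = 17.1 mL/hr
Duration = 228 mL ÷ 17.1 mL/hr = 13.33333 hr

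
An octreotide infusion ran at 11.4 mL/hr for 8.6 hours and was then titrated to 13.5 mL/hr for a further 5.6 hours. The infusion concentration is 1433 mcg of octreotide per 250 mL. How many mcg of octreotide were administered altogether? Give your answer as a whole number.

Concentration = 1433 mcg ÷ 250 mL = 5.732 mcg/mL
Stage 1: 11.4 mL/hr × 8.6 hr = 98.04 mL → 98.04 mL × 5.732 mcg/mL = 561.9653 mcg
Stage 2: 13.5 mL/hr × 5.6 hr = 75.6 mL → 75.6 mL × 5.732 mcg/mL = 433.3392 mcg
Total = 561.9653 + 433.3392 = 995.3045 mcg

995 mcg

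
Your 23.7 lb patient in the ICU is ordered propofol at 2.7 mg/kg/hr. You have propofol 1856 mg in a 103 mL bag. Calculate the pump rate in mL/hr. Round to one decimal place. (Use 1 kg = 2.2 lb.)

Weight = 23.7 lb ÷ 2.2 lb/kg = 10.77273 kg
Dose = 2.7 mg/kg/hr × 10.77273 kg = 29.08636 mg/hr
Concentration = 1856 mg ÷ 103 mL = 18.01942 mg/mL
Rate = 29.08636 mg/hr ÷ 18.01942 mg/mL = 1.614168 mL/hr

1.6 mL/hr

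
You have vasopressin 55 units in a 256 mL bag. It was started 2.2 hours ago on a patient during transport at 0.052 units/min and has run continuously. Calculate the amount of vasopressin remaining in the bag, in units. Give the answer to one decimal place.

48.1 units

0.052 units/min × 60 min/hr = 3.12 units/hr
Concentration = 55 units ÷ 256 mL = 0.2148438 units/mL
Rate = 3.12 units/hr ÷ 0.2148438 units/mL = 14.52218 mL/hr
Volume infused = 14.52218 mL/hr × 2.2 hr = 31.9488 mL
Volume remaining = 256 − 31.9488 = 224.0512 mL
Drug remaining = 224.0512 mL × 0.2148438 units/mL = 48.136 units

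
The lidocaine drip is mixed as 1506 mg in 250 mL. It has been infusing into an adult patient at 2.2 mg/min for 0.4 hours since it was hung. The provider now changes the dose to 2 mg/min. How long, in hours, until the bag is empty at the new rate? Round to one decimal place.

12.1 hours

Initial rate:
2.2 mg/min × 60 min/hr = 132 mg/hr
Concentration = 1506 mg ÷ 250 mL = 6.024 mg/mL
Rate = 132 mg/hr ÷ 6.024 mg/mL = 21.91235 mL/hr
Volume infused so far = 21.91235 mL/hr × 0.4 hr = 8.76494 mL
Volume remaining = 250 − 8.76494 = 241.2351 mL
New rate:
2 mg/min × 60 min/hr = 120 mg/hr
Rate = 120 mg/hr ÷ 6.024 mg/mL = 19.92032 mL/hr
Time remaining = 241.2351 mL ÷ 19.92032 mL/hr = 12.11 hr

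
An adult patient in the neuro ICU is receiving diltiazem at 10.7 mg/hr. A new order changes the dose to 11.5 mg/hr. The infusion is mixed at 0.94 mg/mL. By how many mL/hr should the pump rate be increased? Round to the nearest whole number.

At the current dose:
Rate = 10.7 mg/hr ÷ 0.94 mg/mL = 11.38298 mL/hr
At the new dose:
Rate = 11.5 mg/hr ÷ 0.94 mg/mL = 12.23404 mL/hr
Change = 12.23404 − 11.38298 = 0.8510638 mL/hr → 0.8510638 mL/hr increase

1 mL/hr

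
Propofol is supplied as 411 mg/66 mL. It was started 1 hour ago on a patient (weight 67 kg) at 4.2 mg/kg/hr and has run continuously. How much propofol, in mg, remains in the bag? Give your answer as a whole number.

Dose = 4.2 mg/kg/hr × 67 kg = 281.4 mg/hr
Concentration = 411 mg ÷ 66 mL = 6.227273 mg/mL
Rate = 281.4 mg/hr ÷ 6.227273 mg/mL = 45.18832 mL/hr
Volume infused = 45.18832 mL/hr × 1 hr = 45.18832 mL
Volume remaining = 66 − 45.18832 = 20.81168 mL
Drug remaining = 20.81168 mL × 6.227273 mg/mL = 129.6 mg

130 mg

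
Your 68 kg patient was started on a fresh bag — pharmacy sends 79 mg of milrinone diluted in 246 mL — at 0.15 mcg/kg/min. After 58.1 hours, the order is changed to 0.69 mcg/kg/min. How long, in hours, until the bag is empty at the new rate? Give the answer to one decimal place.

15.4 hours

Initial rate:
Dose = 0.15 mcg/kg/min × 68 kg = 10.2 mcg/min
10.2 mcg/min × 60 min/hr = 612 mcg/hr
Concentration = 79 mg ÷ 246 mL = 0.3211382 mg/mL = 321.1382 mcg/mL
Rate = 612 mcg/hr ÷ 321.1382 mcg/mL = 1.905722 mL/hr
Volume infused so far = 1.905722 mL/hr × 58.1 hr = 110.7224 mL
Volume remaining = 246 − 110.7224 = 135.2776 mL
New rate:
Dose = 0.69 mcg/kg/min × 68 kg = 46.92 mcg/min
46.92 mcg/min × 60 min/hr = 2815.2 mcg/hr
Rate = 2815.2 mcg/hr ÷ 321.1382 mcg/mL = 8.766319 mL/hr
Time remaining = 135.2776 mL ÷ 8.766319 mL/hr = 15.43151 hr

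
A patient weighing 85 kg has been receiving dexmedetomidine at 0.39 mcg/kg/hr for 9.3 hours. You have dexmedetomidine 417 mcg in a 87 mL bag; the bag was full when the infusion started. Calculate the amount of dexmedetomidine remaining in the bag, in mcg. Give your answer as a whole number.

Dose = 0.39 mcg/kg/hr × 85 kg = 33.15 mcg/hr
Concentration = 417 mcg ÷ 87 mL = 4.793103 mcg/mL
Rate = 33.15 mcg/hr ÷ 4.793103 mcg/mL = 6.916187 mL/hr
Volume infused = 6.916187 mL/hr × 9.3 hr = 64.32054 mL
Volume remaining = 87 − 64.32054 = 22.67946 mL
Drug remaining = 22.67946 mL × 4.793103 mcg/mL = 108.705 mcg

109 mcg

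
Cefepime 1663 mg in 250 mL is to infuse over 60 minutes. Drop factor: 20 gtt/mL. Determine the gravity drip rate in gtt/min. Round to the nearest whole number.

83 gtt/min

250 mL ÷ (60 min) = 4.166667 mL/min
4.166667 mL/min × 20 gtt/mL = 83.33333 gtt/min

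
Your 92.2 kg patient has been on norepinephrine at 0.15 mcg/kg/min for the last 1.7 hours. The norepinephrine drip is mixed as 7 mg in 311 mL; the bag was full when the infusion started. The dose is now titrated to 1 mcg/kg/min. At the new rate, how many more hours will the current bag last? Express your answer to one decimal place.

Initial rate:
Dose = 0.15 mcg/kg/min × 92.2 kg = 13.83 mcg/min
13.83 mcg/min × 60 min/hr = 829.8 mcg/hr
Concentration = 7 mg ÷ 311 mL = 0.02250804 mg/mL = 22.50804 mcg/mL
Rate = 829.8 mcg/hr ÷ 22.50804 mcg/mL = 36.86683 mL/hr
Volume infused so far = 36.86683 mL/hr × 1.7 hr = 62.67361 mL
Volume remaining = 311 − 62.67361 = 248.3264 mL
New rate:
Dose = 1 mcg/kg/min × 92.2 kg = 92.2 mcg/min
92.2 mcg/min × 60 min/hr = 5532 mcg/hr
Rate = 5532 mcg/hr ÷ 22.50804 mcg/mL = 245.7789 mL/hr
Time remaining = 248.3264 mL ÷ 245.7789 mL/hr = 1.010365 hr

1.0 hours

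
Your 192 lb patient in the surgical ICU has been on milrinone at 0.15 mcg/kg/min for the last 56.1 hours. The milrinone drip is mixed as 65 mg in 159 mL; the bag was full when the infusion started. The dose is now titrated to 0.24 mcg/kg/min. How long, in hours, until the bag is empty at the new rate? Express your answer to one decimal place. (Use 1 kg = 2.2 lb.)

Initial rate:
Weight = 192 lb ÷ 2.2 lb/kg = 87.27273 kg
Dose = 0.15 mcg/kg/min × 87.27273 kg = 13.09091 mcg/min
13.09091 mcg/min × 60 min/hr = 785.4545 mcg/hr
Concentration = 65 mg ÷ 159 mL = 0.408805 mg/mL = 408.805 mcg/mL
Rate = 785.4545 mcg/hr ÷ 408.805 mcg/mL = 1.921343 mL/hr
Volume infused so far = 1.921343 mL/hr × 56.1 hr = 107.7873 mL
Volume remaining = 159 − 107.7873 = 51.21268 mL
New rate:
Dose = 0.24 mcg/kg/min × 87.27273 kg = 20.94545 mcg/min
20.94545 mcg/min × 60 min/hr = 1256.727 mcg/hr
Rate = 1256.727 mcg/hr ÷ 408.805 mcg/mL = 3.074148 mL/hr
Time remaining = 51.21268 mL ÷ 3.074148 mL/hr = 16.65914 hr

16.7 hours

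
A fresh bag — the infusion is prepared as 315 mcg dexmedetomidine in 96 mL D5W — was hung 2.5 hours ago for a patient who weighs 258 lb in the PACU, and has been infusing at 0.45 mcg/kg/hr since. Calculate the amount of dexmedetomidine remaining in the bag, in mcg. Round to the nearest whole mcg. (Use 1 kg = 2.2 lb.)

183 mcg

Weight = 258 lb ÷ 2.2 lb/kg = 117.2727 kg
Dose = 0.45 mcg/kg/hr × 117.2727 kg = 52.77273 mcg/hr
Concentration = 315 mcg ÷ 96 mL = 3.28125 mcg/mL
Rate = 52.77273 mcg/hr ÷ 3.28125 mcg/mL = 16.08312 mL/hr
Volume infused = 16.08312 mL/hr × 2.5 hr = 40.20779 mL
Volume remaining = 96 − 40.20779 = 55.79221 mL
Drug remaining = 55.79221 mL × 3.28125 mcg/mL = 183.0682 mcg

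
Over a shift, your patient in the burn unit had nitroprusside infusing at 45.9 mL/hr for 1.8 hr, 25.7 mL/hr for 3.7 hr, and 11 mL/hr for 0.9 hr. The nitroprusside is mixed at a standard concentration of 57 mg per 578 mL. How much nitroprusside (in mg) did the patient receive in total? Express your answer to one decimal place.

Concentration = 57 mg ÷ 578 mL = 0.09861592 mg/mL
Stage 1: 45.9 mL/hr × 1.8 hr = 82.62 mL → 82.62 mL × 0.09861592 mg/mL = 8.147647 mg
Stage 2: 25.7 mL/hr × 3.7 hr = 95.09 mL → 95.09 mL × 0.09861592 mg/mL = 9.377388 mg
Stage 3: 11 mL/hr × 0.9 hr = 9.9 mL → 9.9 mL × 0.09861592 mg/mL = 0.9762976 mg
Total = 8.147647 + 9.377388 + 0.9762976 = 18.50133 mg

18.5 mg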